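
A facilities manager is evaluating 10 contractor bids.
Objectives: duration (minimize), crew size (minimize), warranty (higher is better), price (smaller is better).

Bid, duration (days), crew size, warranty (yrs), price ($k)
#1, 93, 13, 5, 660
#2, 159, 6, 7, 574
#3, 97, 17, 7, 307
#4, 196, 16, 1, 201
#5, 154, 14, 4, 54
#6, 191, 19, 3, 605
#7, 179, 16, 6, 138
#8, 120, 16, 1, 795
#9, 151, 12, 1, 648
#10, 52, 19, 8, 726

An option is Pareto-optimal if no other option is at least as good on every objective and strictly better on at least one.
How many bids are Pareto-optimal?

#1: not dominated.
#2: not dominated (best crew size).
#3: not dominated.
#4: dominated by #5 (duration 154≤196, crew size 14≤16, warranty 4≥1, price 54≤201).
#5: not dominated (best price).
#6: dominated by #2 (duration 159≤191, crew size 6≤19, warranty 7≥3, price 574≤605).
#7: not dominated.
#8: dominated by #1 (duration 93≤120, crew size 13≤16, warranty 5≥1, price 660≤795).
#9: not dominated.
#10: not dominated (best duration).
Pareto-optimal: #1, #2, #3, #5, #7, #9, #10 → 7.

7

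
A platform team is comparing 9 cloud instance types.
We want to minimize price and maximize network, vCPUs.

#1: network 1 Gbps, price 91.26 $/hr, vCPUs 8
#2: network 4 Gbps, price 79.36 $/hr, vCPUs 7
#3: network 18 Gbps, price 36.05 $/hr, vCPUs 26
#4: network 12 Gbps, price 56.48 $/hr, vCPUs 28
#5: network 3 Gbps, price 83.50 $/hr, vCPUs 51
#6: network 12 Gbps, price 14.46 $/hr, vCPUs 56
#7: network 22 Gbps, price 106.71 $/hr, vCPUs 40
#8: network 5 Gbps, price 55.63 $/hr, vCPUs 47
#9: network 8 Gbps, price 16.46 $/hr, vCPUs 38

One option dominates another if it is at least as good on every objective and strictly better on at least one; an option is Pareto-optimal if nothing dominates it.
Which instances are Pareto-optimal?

#1: dominated by #3 (network 18≥1, price 36.05≤91.26, vCPUs 26≥8).
#2: dominated by #3 (network 18≥4, price 36.05≤79.36, vCPUs 26≥7).
#3: not dominated.
#4: dominated by #6 (network 12≥12, price 14.46≤56.48, vCPUs 56≥28).
#5: dominated by #6 (network 12≥3, price 14.46≤83.50, vCPUs 56≥51).
#6: not dominated (best price).
#7: not dominated (best network).
#8: dominated by #6 (network 12≥5, price 14.46≤55.63, vCPUs 56≥47).
#9: dominated by #6 (network 12≥8, price 14.46≤16.46, vCPUs 56≥38).

#3, #6, #7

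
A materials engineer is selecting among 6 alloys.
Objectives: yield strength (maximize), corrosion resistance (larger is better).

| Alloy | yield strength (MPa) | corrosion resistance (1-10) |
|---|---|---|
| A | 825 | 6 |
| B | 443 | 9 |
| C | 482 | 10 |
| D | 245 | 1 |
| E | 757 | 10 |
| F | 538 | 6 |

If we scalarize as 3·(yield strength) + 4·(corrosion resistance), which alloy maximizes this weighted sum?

A

A: 3·825 + 4·6 = 2499
B: 3·443 + 4·9 = 1365
C: 3·482 + 4·10 = 1486
D: 3·245 + 4·1 = 739
E: 3·757 + 4·10 = 2311
F: 3·538 + 4·6 = 1638
Highest: A at 2499.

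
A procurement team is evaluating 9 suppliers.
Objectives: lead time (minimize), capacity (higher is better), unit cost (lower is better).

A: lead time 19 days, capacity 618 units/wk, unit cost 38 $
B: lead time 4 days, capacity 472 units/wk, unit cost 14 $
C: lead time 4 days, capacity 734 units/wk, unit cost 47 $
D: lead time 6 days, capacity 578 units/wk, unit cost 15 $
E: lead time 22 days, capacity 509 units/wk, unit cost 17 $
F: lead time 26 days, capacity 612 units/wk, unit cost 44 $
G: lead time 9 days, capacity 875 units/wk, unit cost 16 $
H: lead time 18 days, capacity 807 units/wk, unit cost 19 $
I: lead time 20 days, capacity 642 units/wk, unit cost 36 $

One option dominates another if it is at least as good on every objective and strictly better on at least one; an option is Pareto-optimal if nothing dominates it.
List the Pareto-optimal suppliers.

A: dominated by G (lead time 9≤19, capacity 875≥618, unit cost 16≤38).
B: not dominated (best unit cost).
C: not dominated.
D: not dominated.
E: dominated by D (lead time 6≤22, capacity 578≥509, unit cost 15≤17).
F: dominated by A (lead time 19≤26, capacity 618≥612, unit cost 38≤44).
G: not dominated (best capacity).
H: dominated by G (lead time 9≤18, capacity 875≥807, unit cost 16≤19).
I: dominated by G (lead time 9≤20, capacity 875≥642, unit cost 16≤36).

B, C, D, G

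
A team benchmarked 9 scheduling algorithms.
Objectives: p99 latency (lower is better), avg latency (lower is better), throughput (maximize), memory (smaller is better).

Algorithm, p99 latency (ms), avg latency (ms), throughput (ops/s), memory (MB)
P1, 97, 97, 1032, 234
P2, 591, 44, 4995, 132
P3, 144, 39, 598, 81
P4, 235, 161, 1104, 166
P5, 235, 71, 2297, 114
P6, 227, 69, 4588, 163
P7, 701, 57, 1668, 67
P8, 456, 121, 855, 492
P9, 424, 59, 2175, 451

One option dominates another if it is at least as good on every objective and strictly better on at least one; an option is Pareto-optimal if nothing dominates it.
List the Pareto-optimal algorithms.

P1: not dominated (best p99 latency).
P2: not dominated (best throughput).
P3: not dominated (best avg latency).
P4: dominated by P5 (p99 latency 235≤235, avg latency 71≤161, throughput 2297≥1104, memory 114≤166).
P5: not dominated.
P6: not dominated.
P7: not dominated (best memory).
P8: dominated by P1 (p99 latency 97≤456, avg latency 97≤121, throughput 1032≥855, memory 234≤492).
P9: not dominated.

P1, P2, P3, P5, P6, P7, P9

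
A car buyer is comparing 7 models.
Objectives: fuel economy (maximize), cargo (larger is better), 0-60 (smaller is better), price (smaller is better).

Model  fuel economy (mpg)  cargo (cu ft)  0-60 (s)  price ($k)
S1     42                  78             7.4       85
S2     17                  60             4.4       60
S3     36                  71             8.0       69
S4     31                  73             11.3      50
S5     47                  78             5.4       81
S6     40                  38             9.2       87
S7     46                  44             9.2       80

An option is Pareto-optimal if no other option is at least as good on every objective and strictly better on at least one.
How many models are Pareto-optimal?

5

S1: dominated by S5 (fuel economy 47≥42, cargo 78≥78, 0-60 5.4≤7.4, price 81≤85).
S2: not dominated (best 0-60).
S3: not dominated.
S4: not dominated (best price).
S5: not dominated (best fuel economy).
S6: dominated by S1 (fuel economy 42≥40, cargo 78≥38, 0-60 7.4≤9.2, price 85≤87).
S7: not dominated.
Pareto-optimal: S2, S3, S4, S5, S7 → 5.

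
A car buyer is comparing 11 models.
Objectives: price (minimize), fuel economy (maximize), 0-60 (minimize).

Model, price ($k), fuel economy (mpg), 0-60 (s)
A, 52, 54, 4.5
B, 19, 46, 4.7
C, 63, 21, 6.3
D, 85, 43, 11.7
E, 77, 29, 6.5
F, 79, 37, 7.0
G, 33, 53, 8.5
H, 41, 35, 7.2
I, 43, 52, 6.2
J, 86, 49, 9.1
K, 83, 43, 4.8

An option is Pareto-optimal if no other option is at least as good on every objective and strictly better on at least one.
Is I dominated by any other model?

A: worse on price (52 vs 43).
B: worse on fuel economy (46 vs 52).
C: worse on price (63 vs 43).
D: worse on price (85 vs 43).
E: worse on price (77 vs 43).
F: worse on price (79 vs 43).
G: worse on 0-60 (8.5 vs 6.2).
H: worse on fuel economy (35 vs 52).
J: worse on price (86 vs 43).
K: worse on price (83 vs 43).
No option is at least as good as I on every objective and strictly better on one.

No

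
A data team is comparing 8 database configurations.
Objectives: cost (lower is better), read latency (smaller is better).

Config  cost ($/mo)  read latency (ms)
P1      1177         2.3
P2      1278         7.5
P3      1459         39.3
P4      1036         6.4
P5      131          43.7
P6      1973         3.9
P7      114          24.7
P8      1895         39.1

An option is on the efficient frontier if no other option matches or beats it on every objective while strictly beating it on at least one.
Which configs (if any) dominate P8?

P1, P2, P4, P7

P1: cost 1177≤1895, read latency 2.3≤39.1 — dominates P8.
P2: cost 1278≤1895, read latency 7.5≤39.1 — dominates P8.
P4: cost 1036≤1895, read latency 6.4≤39.1 — dominates P8.
P7: cost 114≤1895, read latency 24.7≤39.1 — dominates P8.
Others (P3, P5, P6) are each worse than P8 on at least one objective.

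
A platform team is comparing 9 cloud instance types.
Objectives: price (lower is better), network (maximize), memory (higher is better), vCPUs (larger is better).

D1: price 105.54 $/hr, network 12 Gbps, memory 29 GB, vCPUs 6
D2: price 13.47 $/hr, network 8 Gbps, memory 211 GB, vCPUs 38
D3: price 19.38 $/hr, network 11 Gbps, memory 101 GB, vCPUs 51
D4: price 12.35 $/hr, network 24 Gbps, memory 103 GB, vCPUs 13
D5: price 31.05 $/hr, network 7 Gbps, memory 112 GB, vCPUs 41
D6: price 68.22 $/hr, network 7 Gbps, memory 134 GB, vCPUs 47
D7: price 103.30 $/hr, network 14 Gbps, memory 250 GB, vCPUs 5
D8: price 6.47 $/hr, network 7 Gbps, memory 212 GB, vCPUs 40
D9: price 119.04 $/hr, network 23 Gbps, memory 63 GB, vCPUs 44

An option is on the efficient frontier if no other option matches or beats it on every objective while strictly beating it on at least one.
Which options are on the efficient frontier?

D2, D3, D4, D5, D6, D7, D8, D9

D1: dominated by D4 (price 12.35≤105.54, network 24≥12, memory 103≥29, vCPUs 13≥6).
D2: not dominated.
D3: not dominated (best vCPUs).
D4: not dominated (best network).
D5: not dominated.
D6: not dominated.
D7: not dominated (best memory).
D8: not dominated (best price).
D9: not dominated.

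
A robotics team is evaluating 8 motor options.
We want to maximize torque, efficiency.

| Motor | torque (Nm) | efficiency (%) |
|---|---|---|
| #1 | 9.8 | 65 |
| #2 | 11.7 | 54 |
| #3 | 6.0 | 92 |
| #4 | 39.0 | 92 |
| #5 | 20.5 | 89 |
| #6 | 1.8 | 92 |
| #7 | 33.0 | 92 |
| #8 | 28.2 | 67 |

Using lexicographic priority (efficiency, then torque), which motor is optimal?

First maximize efficiency: best is 92, kept {#3, #4, #6, #7}.
Then maximize torque: best is 39.0, kept {#4}.

#4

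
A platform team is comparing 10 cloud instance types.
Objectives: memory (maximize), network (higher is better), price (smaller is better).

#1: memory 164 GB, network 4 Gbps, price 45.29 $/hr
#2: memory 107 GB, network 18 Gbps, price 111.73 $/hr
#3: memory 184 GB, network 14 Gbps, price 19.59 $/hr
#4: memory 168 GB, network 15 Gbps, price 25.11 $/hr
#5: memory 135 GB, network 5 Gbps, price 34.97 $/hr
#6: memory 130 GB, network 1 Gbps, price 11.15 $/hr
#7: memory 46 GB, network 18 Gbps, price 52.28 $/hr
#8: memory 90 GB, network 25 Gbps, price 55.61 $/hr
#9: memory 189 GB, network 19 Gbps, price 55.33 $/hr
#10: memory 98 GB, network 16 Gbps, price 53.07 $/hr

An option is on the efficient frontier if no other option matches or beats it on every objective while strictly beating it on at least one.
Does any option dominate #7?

No

#1: worse on network (4 vs 18).
#2: worse on price (111.73 vs 52.28).
#3: worse on network (14 vs 18).
#4: worse on network (15 vs 18).
#5: worse on network (5 vs 18).
#6: worse on network (1 vs 18).
#8: worse on price (55.61 vs 52.28).
#9: worse on price (55.33 vs 52.28).
#10: worse on network (16 vs 18).
No option is at least as good as #7 on every objective and strictly better on one.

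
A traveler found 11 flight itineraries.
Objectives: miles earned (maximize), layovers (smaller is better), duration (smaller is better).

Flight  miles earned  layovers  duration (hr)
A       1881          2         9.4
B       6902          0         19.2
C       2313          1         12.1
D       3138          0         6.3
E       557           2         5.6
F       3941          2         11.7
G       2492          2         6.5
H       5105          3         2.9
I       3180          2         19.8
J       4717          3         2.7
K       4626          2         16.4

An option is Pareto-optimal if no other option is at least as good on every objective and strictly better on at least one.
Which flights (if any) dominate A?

D, G

D: miles earned 3138≥1881, layovers 0≤2, duration 6.3≤9.4 — dominates A.
G: miles earned 2492≥1881, layovers 2≤2, duration 6.5≤9.4 — dominates A.
Others (B, C, E, F, H, I, J, K) are each worse than A on at least one objective.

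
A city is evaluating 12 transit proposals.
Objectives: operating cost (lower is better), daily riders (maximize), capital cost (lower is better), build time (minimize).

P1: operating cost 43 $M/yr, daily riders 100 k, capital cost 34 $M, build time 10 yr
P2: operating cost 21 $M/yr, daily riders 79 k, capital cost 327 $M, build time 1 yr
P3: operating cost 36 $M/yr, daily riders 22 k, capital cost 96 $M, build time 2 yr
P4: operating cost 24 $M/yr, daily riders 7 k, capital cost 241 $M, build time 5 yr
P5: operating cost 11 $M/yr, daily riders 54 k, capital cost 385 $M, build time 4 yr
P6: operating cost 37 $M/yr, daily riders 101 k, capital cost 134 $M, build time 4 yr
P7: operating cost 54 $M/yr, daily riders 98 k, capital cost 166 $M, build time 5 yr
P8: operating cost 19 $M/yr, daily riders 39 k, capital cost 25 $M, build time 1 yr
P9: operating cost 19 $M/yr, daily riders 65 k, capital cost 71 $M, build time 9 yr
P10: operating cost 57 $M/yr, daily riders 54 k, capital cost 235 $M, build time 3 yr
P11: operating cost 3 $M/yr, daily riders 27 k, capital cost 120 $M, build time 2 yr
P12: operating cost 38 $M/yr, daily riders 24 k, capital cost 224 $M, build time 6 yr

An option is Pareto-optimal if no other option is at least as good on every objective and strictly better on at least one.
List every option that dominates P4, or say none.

P8, P11

P8: operating cost 19≤24, daily riders 39≥7, capital cost 25≤241, build time 1≤5 — dominates P4.
P11: operating cost 3≤24, daily riders 27≥7, capital cost 120≤241, build time 2≤5 — dominates P4.
Others (P1, P2, P3, P5, P6, P7, P9, P10, P12) are each worse than P4 on at least one objective.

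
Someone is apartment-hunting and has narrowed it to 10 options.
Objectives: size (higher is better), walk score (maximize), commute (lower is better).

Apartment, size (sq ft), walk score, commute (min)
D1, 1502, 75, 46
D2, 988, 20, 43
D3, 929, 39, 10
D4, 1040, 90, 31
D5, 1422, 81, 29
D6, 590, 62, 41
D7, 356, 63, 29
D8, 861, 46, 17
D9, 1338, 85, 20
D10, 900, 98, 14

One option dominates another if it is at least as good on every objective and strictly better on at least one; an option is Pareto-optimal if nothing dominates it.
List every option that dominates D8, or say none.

D10

D10: size 900≥861, walk score 98≥46, commute 14≤17 — dominates D8.
Others (D1, D2, D3, D4, D5, D6, D7, D9) are each worse than D8 on at least one objective.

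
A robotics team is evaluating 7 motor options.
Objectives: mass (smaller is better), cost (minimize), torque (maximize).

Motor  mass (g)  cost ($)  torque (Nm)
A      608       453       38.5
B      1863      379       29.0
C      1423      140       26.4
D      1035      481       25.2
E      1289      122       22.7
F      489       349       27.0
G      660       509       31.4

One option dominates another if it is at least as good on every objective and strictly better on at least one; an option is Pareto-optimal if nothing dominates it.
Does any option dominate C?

A: worse on cost (453 vs 140).
B: worse on mass (1863 vs 1423).
D: worse on cost (481 vs 140).
E: worse on torque (22.7 vs 26.4).
F: worse on cost (349 vs 140).
G: worse on cost (509 vs 140).
No option is at least as good as C on every objective and strictly better on one.

No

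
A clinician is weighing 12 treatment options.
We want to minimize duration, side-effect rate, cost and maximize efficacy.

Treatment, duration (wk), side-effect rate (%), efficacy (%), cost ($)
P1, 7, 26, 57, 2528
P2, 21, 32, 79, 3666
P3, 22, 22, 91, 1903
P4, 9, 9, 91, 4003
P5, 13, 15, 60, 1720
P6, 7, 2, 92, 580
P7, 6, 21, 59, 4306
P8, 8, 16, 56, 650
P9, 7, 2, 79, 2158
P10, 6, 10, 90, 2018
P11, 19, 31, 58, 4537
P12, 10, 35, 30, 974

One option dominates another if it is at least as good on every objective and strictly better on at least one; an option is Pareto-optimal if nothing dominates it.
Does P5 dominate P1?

No

P5 vs P1: P5 is worse on duration (13 vs 7), so it does not dominate P1.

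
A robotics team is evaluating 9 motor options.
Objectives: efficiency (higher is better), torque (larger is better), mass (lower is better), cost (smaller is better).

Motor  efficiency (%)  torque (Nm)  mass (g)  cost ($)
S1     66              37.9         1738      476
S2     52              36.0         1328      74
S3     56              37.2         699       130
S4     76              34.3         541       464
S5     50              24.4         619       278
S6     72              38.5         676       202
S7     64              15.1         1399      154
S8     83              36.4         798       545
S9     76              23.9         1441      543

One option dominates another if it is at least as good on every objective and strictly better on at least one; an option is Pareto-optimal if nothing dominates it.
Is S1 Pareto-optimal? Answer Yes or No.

S6 vs S1: efficiency 72≥66, torque 38.5≥37.9, mass 676≤1738, cost 202≤476 — S6 is at least as good on every objective and strictly better on at least one, so S6 dominates S1.

No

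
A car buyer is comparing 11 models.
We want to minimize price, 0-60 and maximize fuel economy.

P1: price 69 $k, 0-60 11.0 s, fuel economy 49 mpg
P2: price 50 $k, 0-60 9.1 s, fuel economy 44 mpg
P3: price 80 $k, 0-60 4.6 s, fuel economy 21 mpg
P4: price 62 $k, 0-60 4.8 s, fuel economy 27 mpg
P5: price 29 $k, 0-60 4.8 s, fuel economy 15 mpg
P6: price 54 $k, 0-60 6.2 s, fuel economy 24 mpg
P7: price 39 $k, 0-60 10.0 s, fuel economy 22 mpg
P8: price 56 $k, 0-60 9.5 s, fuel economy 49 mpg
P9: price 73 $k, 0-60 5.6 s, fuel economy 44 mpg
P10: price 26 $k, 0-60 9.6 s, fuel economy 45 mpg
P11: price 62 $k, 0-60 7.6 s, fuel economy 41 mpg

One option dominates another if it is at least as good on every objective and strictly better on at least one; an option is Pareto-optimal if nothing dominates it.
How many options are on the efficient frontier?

P1: dominated by P8 (price 56≤69, 0-60 9.5≤11.0, fuel economy 49≥49).
P2: not dominated.
P3: not dominated (best 0-60).
P4: not dominated.
P5: not dominated.
P6: not dominated.
P7: dominated by P10 (price 26≤39, 0-60 9.6≤10.0, fuel economy 45≥22).
P8: not dominated.
P9: not dominated.
P10: not dominated (best price).
P11: not dominated.
Pareto-optimal: P2, P3, P4, P5, P6, P8, P9, P10, P11 → 9.

9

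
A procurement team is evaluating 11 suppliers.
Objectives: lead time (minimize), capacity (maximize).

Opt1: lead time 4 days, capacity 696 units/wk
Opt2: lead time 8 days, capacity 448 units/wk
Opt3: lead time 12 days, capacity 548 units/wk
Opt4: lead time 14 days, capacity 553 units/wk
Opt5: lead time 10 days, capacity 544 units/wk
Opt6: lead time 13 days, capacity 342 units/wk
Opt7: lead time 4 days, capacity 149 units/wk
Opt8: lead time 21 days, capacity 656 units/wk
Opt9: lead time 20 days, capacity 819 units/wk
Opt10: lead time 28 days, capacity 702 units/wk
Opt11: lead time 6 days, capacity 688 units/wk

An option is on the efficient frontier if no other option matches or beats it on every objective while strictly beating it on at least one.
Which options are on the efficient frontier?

Opt1, Opt9

Opt1: not dominated.
Opt2: dominated by Opt1 (lead time 4≤8, capacity 696≥448).
Opt3: dominated by Opt1 (lead time 4≤12, capacity 696≥548).
Opt4: dominated by Opt1 (lead time 4≤14, capacity 696≥553).
Opt5: dominated by Opt1 (lead time 4≤10, capacity 696≥544).
Opt6: dominated by Opt1 (lead time 4≤13, capacity 696≥342).
Opt7: dominated by Opt1 (lead time 4≤4, capacity 696≥149).
Opt8: dominated by Opt1 (lead time 4≤21, capacity 696≥656).
Opt9: not dominated (best capacity).
Opt10: dominated by Opt9 (lead time 20≤28, capacity 819≥702).
Opt11: dominated by Opt1 (lead time 4≤6, capacity 696≥688).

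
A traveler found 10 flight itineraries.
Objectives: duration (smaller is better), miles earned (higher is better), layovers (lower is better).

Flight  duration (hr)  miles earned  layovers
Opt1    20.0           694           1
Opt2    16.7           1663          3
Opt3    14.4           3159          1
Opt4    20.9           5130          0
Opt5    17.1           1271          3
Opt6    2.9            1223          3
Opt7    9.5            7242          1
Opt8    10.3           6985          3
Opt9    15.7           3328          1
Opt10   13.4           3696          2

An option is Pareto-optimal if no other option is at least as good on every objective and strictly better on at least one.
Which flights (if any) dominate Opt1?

Opt3, Opt7, Opt9

Opt3: duration 14.4≤20.0, miles earned 3159≥694, layovers 1≤1 — dominates Opt1.
Opt7: duration 9.5≤20.0, miles earned 7242≥694, layovers 1≤1 — dominates Opt1.
Opt9: duration 15.7≤20.0, miles earned 3328≥694, layovers 1≤1 — dominates Opt1.
Others (Opt2, Opt4, Opt5, Opt6, Opt8, Opt10) are each worse than Opt1 on at least one objective.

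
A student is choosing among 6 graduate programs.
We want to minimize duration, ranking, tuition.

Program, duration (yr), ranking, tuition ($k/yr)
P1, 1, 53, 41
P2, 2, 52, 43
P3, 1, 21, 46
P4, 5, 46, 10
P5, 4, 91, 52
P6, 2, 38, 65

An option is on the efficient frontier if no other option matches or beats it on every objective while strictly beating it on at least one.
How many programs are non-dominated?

4

P1: not dominated.
P2: not dominated.
P3: not dominated (best ranking).
P4: not dominated (best tuition).
P5: dominated by P1 (duration 1≤4, ranking 53≤91, tuition 41≤52).
P6: dominated by P3 (duration 1≤2, ranking 21≤38, tuition 46≤65).
Pareto-optimal: P1, P2, P3, P4 → 4.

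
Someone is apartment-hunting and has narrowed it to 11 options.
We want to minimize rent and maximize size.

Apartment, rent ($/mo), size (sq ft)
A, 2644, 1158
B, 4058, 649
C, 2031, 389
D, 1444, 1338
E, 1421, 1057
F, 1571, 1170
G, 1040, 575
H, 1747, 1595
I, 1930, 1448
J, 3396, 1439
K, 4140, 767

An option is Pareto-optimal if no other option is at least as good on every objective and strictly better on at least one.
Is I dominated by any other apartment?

H vs I: rent 1747≤1930, size 1595≥1448 — H is at least as good on every objective and strictly better on at least one, so H dominates I.

Yes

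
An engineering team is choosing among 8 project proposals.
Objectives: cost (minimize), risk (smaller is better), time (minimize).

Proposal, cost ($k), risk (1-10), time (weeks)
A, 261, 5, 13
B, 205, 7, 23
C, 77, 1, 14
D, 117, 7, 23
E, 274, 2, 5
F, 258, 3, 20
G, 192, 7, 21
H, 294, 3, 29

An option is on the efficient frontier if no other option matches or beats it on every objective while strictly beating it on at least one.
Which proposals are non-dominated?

A, C, E

A: not dominated.
B: dominated by C (cost 77≤205, risk 1≤7, time 14≤23).
C: not dominated (best cost).
D: dominated by C (cost 77≤117, risk 1≤7, time 14≤23).
E: not dominated (best time).
F: dominated by C (cost 77≤258, risk 1≤3, time 14≤20).
G: dominated by C (cost 77≤192, risk 1≤7, time 14≤21).
H: dominated by C (cost 77≤294, risk 1≤3, time 14≤29).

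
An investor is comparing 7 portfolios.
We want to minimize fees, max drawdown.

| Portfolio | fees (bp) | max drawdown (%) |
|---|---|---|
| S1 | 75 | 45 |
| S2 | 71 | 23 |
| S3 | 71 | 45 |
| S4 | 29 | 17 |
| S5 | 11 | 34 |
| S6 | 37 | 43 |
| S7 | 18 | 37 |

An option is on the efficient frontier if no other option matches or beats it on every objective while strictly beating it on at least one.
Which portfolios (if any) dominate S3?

S2, S4, S5, S6, S7

S2: fees 71≤71, max drawdown 23≤45 — dominates S3.
S4: fees 29≤71, max drawdown 17≤45 — dominates S3.
S5: fees 11≤71, max drawdown 34≤45 — dominates S3.
S6: fees 37≤71, max drawdown 43≤45 — dominates S3.
S7: fees 18≤71, max drawdown 37≤45 — dominates S3.
Others (S1) are each worse than S3 on at least one objective.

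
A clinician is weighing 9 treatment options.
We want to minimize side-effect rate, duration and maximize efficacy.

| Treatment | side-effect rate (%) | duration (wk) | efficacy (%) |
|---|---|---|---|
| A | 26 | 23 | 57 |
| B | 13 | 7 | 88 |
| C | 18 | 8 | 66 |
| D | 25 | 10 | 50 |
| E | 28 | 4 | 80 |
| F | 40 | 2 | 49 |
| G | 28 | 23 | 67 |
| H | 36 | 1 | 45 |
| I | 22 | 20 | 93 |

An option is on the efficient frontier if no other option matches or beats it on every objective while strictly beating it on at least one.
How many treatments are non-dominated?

A: dominated by B (side-effect rate 13≤26, duration 7≤23, efficacy 88≥57).
B: not dominated (best side-effect rate).
C: dominated by B (side-effect rate 13≤18, duration 7≤8, efficacy 88≥66).
D: dominated by B (side-effect rate 13≤25, duration 7≤10, efficacy 88≥50).
E: not dominated.
F: not dominated.
G: dominated by B (side-effect rate 13≤28, duration 7≤23, efficacy 88≥67).
H: not dominated (best duration).
I: not dominated (best efficacy).
Pareto-optimal: B, E, F, H, I → 5.

5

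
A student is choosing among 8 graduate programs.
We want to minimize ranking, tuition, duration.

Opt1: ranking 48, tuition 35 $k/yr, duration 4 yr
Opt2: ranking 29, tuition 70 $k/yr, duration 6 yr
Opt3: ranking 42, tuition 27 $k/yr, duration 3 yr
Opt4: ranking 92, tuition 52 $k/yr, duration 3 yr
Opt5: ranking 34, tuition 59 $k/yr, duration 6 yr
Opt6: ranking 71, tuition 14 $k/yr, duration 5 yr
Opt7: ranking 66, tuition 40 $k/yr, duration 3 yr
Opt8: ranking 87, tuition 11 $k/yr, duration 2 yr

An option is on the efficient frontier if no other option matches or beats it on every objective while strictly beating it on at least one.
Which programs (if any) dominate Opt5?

Opt1: worse on ranking (48 vs 34).
Opt2: worse on tuition (70 vs 59).
Opt3: worse on ranking (42 vs 34).
Opt4: worse on ranking (92 vs 34).
Opt6: worse on ranking (71 vs 34).
Opt7: worse on ranking (66 vs 34).
Opt8: worse on ranking (87 vs 34).
No option dominates Opt5.

none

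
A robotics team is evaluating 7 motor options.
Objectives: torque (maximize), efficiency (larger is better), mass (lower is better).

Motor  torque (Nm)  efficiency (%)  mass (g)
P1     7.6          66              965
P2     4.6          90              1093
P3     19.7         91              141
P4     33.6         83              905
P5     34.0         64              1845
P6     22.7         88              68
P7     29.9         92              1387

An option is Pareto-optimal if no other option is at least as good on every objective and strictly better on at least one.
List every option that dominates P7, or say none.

none

P1: worse on torque (7.6 vs 29.9).
P2: worse on torque (4.6 vs 29.9).
P3: worse on torque (19.7 vs 29.9).
P4: worse on efficiency (83 vs 92).
P5: worse on efficiency (64 vs 92).
P6: worse on torque (22.7 vs 29.9).
No option dominates P7.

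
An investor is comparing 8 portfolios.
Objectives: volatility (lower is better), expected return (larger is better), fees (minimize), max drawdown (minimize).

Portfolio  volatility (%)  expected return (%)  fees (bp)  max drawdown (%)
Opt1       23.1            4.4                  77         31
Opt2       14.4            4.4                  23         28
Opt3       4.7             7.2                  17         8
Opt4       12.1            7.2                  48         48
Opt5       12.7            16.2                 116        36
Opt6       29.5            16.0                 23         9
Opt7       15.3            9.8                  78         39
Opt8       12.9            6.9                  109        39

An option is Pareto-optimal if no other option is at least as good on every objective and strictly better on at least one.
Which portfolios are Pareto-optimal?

Opt1: dominated by Opt2 (volatility 14.4≤23.1, expected return 4.4≥4.4, fees 23≤77, max drawdown 28≤31).
Opt2: dominated by Opt3 (volatility 4.7≤14.4, expected return 7.2≥4.4, fees 17≤23, max drawdown 8≤28).
Opt3: not dominated (best volatility).
Opt4: dominated by Opt3 (volatility 4.7≤12.1, expected return 7.2≥7.2, fees 17≤48, max drawdown 8≤48).
Opt5: not dominated (best expected return).
Opt6: not dominated.
Opt7: not dominated.
Opt8: dominated by Opt3 (volatility 4.7≤12.9, expected return 7.2≥6.9, fees 17≤109, max drawdown 8≤39).

Opt3, Opt5, Opt6, Opt7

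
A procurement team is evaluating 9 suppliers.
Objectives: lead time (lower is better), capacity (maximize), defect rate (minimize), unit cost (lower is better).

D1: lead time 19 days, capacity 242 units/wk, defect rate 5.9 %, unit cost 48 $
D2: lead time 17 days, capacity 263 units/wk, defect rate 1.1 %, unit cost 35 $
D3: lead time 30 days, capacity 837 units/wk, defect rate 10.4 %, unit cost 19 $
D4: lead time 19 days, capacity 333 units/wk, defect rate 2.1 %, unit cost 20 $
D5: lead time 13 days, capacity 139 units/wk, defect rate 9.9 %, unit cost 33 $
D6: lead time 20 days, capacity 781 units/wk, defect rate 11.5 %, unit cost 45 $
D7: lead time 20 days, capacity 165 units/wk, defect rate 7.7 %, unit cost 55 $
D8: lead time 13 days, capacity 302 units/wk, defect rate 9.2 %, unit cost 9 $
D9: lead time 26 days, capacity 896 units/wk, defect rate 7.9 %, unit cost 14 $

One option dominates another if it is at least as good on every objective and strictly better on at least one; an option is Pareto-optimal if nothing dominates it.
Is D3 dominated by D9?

D9 vs D3: lead time 26≤30, capacity 896≥837, defect rate 7.9≤10.4, unit cost 14≤19 — D9 is at least as good on every objective with at least one strict improvement.

Yes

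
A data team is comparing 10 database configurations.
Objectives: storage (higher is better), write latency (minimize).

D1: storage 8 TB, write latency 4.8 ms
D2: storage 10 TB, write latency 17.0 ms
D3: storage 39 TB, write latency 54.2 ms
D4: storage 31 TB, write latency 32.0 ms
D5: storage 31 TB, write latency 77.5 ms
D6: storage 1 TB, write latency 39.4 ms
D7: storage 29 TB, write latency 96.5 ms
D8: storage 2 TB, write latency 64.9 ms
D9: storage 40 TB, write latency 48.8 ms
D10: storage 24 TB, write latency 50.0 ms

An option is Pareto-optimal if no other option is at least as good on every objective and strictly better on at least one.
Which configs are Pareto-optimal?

D1: not dominated (best write latency).
D2: not dominated.
D3: dominated by D9 (storage 40≥39, write latency 48.8≤54.2).
D4: not dominated.
D5: dominated by D3 (storage 39≥31, write latency 54.2≤77.5).
D6: dominated by D1 (storage 8≥1, write latency 4.8≤39.4).
D7: dominated by D3 (storage 39≥29, write latency 54.2≤96.5).
D8: dominated by D1 (storage 8≥2, write latency 4.8≤64.9).
D9: not dominated (best storage).
D10: dominated by D4 (storage 31≥24, write latency 32.0≤50.0).

D1, D2, D4, D9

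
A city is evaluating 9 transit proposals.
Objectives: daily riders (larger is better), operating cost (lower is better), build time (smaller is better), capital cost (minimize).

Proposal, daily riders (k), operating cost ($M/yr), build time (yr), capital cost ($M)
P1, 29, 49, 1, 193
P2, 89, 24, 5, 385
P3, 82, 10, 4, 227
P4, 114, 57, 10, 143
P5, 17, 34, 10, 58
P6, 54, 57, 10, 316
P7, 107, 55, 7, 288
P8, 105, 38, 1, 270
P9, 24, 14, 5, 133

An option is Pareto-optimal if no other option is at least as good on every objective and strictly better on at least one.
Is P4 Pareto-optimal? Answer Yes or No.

P1: worse on daily riders (29 vs 114).
P2: worse on daily riders (89 vs 114).
P3: worse on daily riders (82 vs 114).
P5: worse on daily riders (17 vs 114).
P6: worse on daily riders (54 vs 114).
P7: worse on daily riders (107 vs 114).
P8: worse on daily riders (105 vs 114).
P9: worse on daily riders (24 vs 114).
No option is at least as good as P4 on every objective and strictly better on one.

Yes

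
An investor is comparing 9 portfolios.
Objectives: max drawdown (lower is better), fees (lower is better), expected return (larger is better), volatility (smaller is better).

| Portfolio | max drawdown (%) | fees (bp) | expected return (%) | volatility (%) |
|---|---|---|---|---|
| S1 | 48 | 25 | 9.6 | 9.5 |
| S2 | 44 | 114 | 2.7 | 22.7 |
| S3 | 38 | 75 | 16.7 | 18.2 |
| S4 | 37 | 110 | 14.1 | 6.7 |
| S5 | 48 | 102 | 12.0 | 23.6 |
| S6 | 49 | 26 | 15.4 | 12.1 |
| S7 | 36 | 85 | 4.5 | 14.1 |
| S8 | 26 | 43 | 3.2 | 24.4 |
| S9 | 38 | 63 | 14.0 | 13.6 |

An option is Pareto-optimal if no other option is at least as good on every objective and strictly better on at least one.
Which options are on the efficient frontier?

S1, S3, S4, S6, S7, S8, S9

S1: not dominated (best fees).
S2: dominated by S3 (max drawdown 38≤44, fees 75≤114, expected return 16.7≥2.7, volatility 18.2≤22.7).
S3: not dominated (best expected return).
S4: not dominated (best volatility).
S5: dominated by S3 (max drawdown 38≤48, fees 75≤102, expected return 16.7≥12.0, volatility 18.2≤23.6).
S6: not dominated.
S7: not dominated.
S8: not dominated (best max drawdown).
S9: not dominated.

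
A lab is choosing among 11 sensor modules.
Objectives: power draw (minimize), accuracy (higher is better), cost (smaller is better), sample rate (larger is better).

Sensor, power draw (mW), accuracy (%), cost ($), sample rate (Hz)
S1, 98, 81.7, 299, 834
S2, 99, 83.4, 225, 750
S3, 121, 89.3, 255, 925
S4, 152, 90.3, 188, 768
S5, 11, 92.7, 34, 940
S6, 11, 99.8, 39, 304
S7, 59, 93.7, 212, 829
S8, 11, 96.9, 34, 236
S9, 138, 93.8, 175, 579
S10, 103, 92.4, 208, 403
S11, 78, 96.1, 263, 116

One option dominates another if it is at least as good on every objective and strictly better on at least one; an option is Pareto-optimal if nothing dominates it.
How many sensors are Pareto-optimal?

S1: dominated by S5 (power draw 11≤98, accuracy 92.7≥81.7, cost 34≤299, sample rate 940≥834).
S2: dominated by S5 (power draw 11≤99, accuracy 92.7≥83.4, cost 34≤225, sample rate 940≥750).
S3: dominated by S5 (power draw 11≤121, accuracy 92.7≥89.3, cost 34≤255, sample rate 940≥925).
S4: dominated by S5 (power draw 11≤152, accuracy 92.7≥90.3, cost 34≤188, sample rate 940≥768).
S5: not dominated (best sample rate).
S6: not dominated (best accuracy).
S7: not dominated.
S8: not dominated.
S9: not dominated.
S10: dominated by S5 (power draw 11≤103, accuracy 92.7≥92.4, cost 34≤208, sample rate 940≥403).
S11: dominated by S6 (power draw 11≤78, accuracy 99.8≥96.1, cost 39≤263, sample rate 304≥116).
Pareto-optimal: S5, S6, S7, S8, S9 → 5.

5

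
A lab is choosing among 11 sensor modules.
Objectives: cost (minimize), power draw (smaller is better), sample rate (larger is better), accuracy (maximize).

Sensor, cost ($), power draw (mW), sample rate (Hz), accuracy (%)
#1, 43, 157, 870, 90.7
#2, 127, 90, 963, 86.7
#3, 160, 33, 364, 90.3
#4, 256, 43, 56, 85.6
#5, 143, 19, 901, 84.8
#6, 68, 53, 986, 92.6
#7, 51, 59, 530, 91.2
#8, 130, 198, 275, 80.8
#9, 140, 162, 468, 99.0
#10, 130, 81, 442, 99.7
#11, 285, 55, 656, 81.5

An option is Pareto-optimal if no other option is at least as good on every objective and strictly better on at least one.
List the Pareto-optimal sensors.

#1: not dominated (best cost).
#2: dominated by #6 (cost 68≤127, power draw 53≤90, sample rate 986≥963, accuracy 92.6≥86.7).
#3: not dominated.
#4: dominated by #3 (cost 160≤256, power draw 33≤43, sample rate 364≥56, accuracy 90.3≥85.6).
#5: not dominated (best power draw).
#6: not dominated (best sample rate).
#7: not dominated.
#8: dominated by #1 (cost 43≤130, power draw 157≤198, sample rate 870≥275, accuracy 90.7≥80.8).
#9: not dominated.
#10: not dominated (best accuracy).
#11: dominated by #5 (cost 143≤285, power draw 19≤55, sample rate 901≥656, accuracy 84.8≥81.5).

#1, #3, #5, #6, #7, #9, #10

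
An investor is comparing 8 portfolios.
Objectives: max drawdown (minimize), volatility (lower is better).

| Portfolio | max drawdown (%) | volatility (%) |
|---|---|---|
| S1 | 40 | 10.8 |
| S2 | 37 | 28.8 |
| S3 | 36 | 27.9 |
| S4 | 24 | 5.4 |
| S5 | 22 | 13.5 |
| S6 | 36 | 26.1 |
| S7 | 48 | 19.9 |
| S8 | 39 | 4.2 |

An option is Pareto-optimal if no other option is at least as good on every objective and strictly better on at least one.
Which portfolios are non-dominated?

S1: dominated by S4 (max drawdown 24≤40, volatility 5.4≤10.8).
S2: dominated by S3 (max drawdown 36≤37, volatility 27.9≤28.8).
S3: dominated by S4 (max drawdown 24≤36, volatility 5.4≤27.9).
S4: not dominated.
S5: not dominated (best max drawdown).
S6: dominated by S4 (max drawdown 24≤36, volatility 5.4≤26.1).
S7: dominated by S1 (max drawdown 40≤48, volatility 10.8≤19.9).
S8: not dominated (best volatility).

S4, S5, S8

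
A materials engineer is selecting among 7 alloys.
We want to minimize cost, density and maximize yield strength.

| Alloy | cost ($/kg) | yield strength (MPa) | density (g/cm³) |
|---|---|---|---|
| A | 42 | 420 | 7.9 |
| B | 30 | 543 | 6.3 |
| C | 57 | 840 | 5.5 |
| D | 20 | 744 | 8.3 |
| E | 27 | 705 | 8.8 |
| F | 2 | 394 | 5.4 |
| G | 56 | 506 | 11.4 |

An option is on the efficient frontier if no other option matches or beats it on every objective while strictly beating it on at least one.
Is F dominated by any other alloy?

A: worse on cost (42 vs 2).
B: worse on cost (30 vs 2).
C: worse on cost (57 vs 2).
D: worse on cost (20 vs 2).
E: worse on cost (27 vs 2).
G: worse on cost (56 vs 2).
No option is at least as good as F on every objective and strictly better on one.

No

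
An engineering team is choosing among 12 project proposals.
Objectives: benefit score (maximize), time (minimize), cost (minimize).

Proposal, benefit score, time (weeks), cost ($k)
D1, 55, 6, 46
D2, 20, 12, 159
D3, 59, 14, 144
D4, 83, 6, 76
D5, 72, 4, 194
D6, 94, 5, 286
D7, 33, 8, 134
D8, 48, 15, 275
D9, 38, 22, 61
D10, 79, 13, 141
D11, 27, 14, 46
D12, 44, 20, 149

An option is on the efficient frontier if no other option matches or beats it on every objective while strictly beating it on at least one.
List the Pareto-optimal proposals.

D1: not dominated.
D2: dominated by D1 (benefit score 55≥20, time 6≤12, cost 46≤159).
D3: dominated by D4 (benefit score 83≥59, time 6≤14, cost 76≤144).
D4: not dominated.
D5: not dominated (best time).
D6: not dominated (best benefit score).
D7: dominated by D1 (benefit score 55≥33, time 6≤8, cost 46≤134).
D8: dominated by D1 (benefit score 55≥48, time 6≤15, cost 46≤275).
D9: dominated by D1 (benefit score 55≥38, time 6≤22, cost 46≤61).
D10: dominated by D4 (benefit score 83≥79, time 6≤13, cost 76≤141).
D11: dominated by D1 (benefit score 55≥27, time 6≤14, cost 46≤46).
D12: dominated by D1 (benefit score 55≥44, time 6≤20, cost 46≤149).

D1, D4, D5, D6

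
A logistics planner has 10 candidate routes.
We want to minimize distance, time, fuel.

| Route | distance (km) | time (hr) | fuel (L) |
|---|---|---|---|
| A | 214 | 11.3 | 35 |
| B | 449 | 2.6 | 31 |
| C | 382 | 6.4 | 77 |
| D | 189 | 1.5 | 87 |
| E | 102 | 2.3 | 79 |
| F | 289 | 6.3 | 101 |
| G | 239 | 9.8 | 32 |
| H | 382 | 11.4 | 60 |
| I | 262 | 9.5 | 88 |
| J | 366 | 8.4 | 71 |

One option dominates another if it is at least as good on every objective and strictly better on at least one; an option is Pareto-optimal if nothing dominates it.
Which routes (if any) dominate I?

D, E

D: distance 189≤262, time 1.5≤9.5, fuel 87≤88 — dominates I.
E: distance 102≤262, time 2.3≤9.5, fuel 79≤88 — dominates I.
Others (A, B, C, F, G, H, J) are each worse than I on at least one objective.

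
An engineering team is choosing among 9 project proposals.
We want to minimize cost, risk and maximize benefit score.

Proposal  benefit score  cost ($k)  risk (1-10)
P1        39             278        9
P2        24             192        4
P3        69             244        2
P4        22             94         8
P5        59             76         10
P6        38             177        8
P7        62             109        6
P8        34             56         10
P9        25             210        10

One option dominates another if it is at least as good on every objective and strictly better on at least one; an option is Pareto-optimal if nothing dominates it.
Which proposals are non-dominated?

P1: dominated by P3 (benefit score 69≥39, cost 244≤278, risk 2≤9).
P2: not dominated.
P3: not dominated (best benefit score).
P4: not dominated.
P5: not dominated.
P6: dominated by P7 (benefit score 62≥38, cost 109≤177, risk 6≤8).
P7: not dominated.
P8: not dominated (best cost).
P9: dominated by P5 (benefit score 59≥25, cost 76≤210, risk 10≤10).

P2, P3, P4, P5, P7, P8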